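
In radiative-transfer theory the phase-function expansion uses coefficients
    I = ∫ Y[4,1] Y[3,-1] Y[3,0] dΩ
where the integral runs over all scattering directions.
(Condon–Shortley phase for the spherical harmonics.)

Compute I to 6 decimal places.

-0.099323

Rules hold: Σm=0, L=10 even, 1≤3≤7.
N = 9·7·7 = 441
Δ = 4!·4!·2!/11! = 1/34650
Racah Σ t=1..3: t=1:−1/72 t=2:+1/16 t=3:−1/72 = 5/144
⇒ 3j(4 3 3; 0 0 0)² = 2/77, sgn -1
Racah Σ t=0..2: t=0:+1/288 t=1:−1/24 t=2:+1/48 = -5/288
⇒ 3j(4 3 3; 1 -1 0)² = 5/462, sgn +1
4πI² = N·(3j₀)²·(3jₘ)² = 15/121
I = -1·√(0.123967/4π) = -0.09932258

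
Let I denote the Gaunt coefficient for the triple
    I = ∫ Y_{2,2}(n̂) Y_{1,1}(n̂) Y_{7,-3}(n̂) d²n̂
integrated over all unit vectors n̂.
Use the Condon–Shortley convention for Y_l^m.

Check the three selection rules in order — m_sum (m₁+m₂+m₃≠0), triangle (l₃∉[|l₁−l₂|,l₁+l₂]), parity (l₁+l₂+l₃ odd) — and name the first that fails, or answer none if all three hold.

Σmᵢ = 0  ✓
l₃∈[|l₁−l₂|,l₁+l₂]=[1,3], have l₃=7  ✗
Σlᵢ = 10 ⇒ even

triangle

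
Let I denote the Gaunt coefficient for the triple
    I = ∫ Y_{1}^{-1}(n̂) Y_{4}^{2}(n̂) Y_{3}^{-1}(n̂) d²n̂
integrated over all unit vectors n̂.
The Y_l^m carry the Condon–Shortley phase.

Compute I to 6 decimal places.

Checks pass: Σm=0; 8 even; l₃=3∈[3,5].
(2·1+1)(2·4+1)(2·3+1) = 189
Δ: 2! 0! 6! / 9! → 1/252
sum: t=1:−1/36 = -1/36
3j²(1 4 3; 0 0 0) = Δ·Π!·Σ² = 4/63  (sign +1)
sum: t=2:+1/96 = 1/96
3j²(1 4 3; -1 2 -1) = Δ·Π!·Σ² = 5/84  (sign +1)
combine: 4πI² = 189·4/63·5/84 = 5/7
take √, sign +1: I = 0.23841361

0.238414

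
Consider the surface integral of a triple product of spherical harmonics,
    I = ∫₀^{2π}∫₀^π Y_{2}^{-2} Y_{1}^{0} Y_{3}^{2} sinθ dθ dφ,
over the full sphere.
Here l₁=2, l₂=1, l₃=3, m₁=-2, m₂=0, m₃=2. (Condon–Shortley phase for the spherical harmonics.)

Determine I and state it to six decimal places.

Checks pass: Σm=0; 6 even; l₃=3∈[1,3].
(2·2+1)(2·1+1)(2·3+1) = 105
Δ: 0! 4! 2! / 7! → 1/105
sum: t=0:+1/4 = 1/4
3j²(2 1 3; 0 0 0) = Δ·Π!·Σ² = 3/35  (sign -1)
sum: t=0:+1/24 = 1/24
3j²(2 1 3; -2 0 2) = Δ·Π!·Σ² = 1/21  (sign -1)
combine: 4πI² = 105·3/35·1/21 = 3/7
take √, sign +1: I = 0.18467439

0.184674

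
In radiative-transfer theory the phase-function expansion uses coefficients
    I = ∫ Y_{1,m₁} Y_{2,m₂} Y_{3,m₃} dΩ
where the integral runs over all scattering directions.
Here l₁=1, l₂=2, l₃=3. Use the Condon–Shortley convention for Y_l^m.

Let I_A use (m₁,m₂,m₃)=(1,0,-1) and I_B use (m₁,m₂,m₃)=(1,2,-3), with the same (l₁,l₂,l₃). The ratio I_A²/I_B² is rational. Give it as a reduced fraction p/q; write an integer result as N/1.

l's match ⇒ only the (l;m) 3-j factors differ between A and B.
A: triangle coeff Δ(1,2,3) = 1/105; Σ_t [0,0]: t=0:+1/8 = 1/8; (3j)²=2/35 [(1 2 3; 1 0 -1)], sign=+1
B: triangle coeff Δ(1,2,3) = 1/105; Σ_t [0,0]: t=0:+1/48 = 1/48; (3j)²=1/7 [(1 2 3; 1 2 -3)], sign=+1
I_A²/I_B² = (2/35)/(1/7) = 2/5

2/5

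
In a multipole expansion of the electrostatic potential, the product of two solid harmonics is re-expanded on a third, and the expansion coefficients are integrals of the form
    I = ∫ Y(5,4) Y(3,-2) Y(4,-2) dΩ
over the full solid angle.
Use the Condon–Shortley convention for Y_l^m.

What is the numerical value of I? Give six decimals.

0.143343

Checks pass: Σm=0; 12 even; l₃=4∈[2,8].
(2·5+1)(2·3+1)(2·4+1) = 693
Δ: 4! 6! 2! / 13! → 1/180180
sum: t=1:−1/576 t=2:+1/144 t=3:−1/576 = 1/288
3j²(5 3 4; 0 0 0) = Δ·Π!·Σ² = 20/1001  (sign +1)
sum: t=0:+1/2880 t=1:−1/8640 = 1/4320
3j²(5 3 4; 4 -2 -2) = Δ·Π!·Σ² = 8/429  (sign +1)
combine: 4πI² = 693·20/1001·8/429 = 480/1859
take √, sign +1: I = 0.14334284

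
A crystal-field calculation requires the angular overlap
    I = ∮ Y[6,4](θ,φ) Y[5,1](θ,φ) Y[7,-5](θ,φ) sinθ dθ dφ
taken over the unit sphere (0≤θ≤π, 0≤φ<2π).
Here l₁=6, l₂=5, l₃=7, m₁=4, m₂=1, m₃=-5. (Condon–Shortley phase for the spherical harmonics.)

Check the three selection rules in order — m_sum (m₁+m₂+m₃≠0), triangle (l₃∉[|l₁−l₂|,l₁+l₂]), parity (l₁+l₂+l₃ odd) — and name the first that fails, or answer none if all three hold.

none

azimuthal sum: 4 + 1 − 5 = 0  ✓
1 ≤ 7 ≤ 11 (triangle on l)  ✓
L = 6 + 5 + 7 = 18 (even)  ✓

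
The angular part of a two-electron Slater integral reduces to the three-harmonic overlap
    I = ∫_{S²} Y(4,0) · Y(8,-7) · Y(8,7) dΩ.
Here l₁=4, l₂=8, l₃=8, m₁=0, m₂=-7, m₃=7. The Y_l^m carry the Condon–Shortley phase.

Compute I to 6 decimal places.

m-sum 0 ✓  L=20 even ✓  4≤8≤12 ✓
Π(2lᵢ+1) = 9×17×17 = 2601
triangle coeff Δ(4,8,8) = 1/185175900
Σ_t [0,4]: t=0:+1/557383680 t=1:−1/21772800 t=2:+1/8294400 t=3:−1/21772800 t=4:+1/557383680 = 1/30965760
(3j)²=36/4199 [(4 8 8; 0 0 0)], sign=+1
Σ_t [0,1]: t=0:+1/22992076800 t=1:−1/17244057600 = -1/68976230400
(3j)²=13/11628 [(4 8 8; 0 -7 7)], sign=+1
⇒ 4πI² = 9/361
I = (+1)√(9/361/(4π)) = 0.04454128

0.044541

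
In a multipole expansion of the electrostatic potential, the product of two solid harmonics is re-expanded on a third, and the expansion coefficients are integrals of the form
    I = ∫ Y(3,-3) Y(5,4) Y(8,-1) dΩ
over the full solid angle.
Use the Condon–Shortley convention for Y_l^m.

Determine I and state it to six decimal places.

Rules hold: Σm=0, L=16 even, 2≤8≤8.
N = 7·11·17 = 1309
Δ = 0!·6!·10!/17! = 1/136136
Racah Σ t=0..0: t=0:+1/518400 = 1/518400
⇒ 3j(3 5 8; 0 0 0)² = 56/2431, sgn +1
Racah Σ t=0..0: t=0:+1/261273600 = 1/261273600
⇒ 3j(3 5 8; -3 4 -1)² = 1/19448, sgn -1
4πI² = N·(3j₀)²·(3jₘ)² = 49/31603
I = -1·√(0.00155049/4π) = -0.01110782

-0.011108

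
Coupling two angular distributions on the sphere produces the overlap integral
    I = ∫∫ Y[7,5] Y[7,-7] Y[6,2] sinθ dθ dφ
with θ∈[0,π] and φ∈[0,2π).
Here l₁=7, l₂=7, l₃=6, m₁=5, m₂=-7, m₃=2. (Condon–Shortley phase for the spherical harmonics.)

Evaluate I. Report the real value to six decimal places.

0.169125

m-sum 0 ✓  L=20 even ✓  0≤6≤14 ✓
Π(2lᵢ+1) = 15×15×13 = 2925
triangle coeff Δ(7,7,6) = 1/2444321880
Σ_t [1,7]: t=1:−1/2612736000 t=2:+1/20736000 t=3:−1/1658880 t=4:+1/746496 t=5:−1/1658880 t=6:+1/20736000 t=7:−1/2612736000 = 1/4354560
(3j)²=1000/138567 [(7 7 6; 0 0 0)], sign=+1
Σ_t [0,0]: t=0:+1/1393459200 = 1/1393459200
(3j)²=11/646 [(7 7 6; 5 -7 2)], sign=+1
⇒ 4πI² = 37500/104329
I = (+1)√(37500/104329/(4π)) = 0.16912514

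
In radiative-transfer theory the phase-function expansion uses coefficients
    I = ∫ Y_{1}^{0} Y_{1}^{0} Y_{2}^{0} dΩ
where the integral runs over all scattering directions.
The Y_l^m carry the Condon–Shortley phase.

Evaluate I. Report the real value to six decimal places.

0.252313

Checks pass: Σm=0; 4 even; l₃=2∈[0,2].
(2·1+1)(2·1+1)(2·2+1) = 45
Δ: 0! 2! 2! / 5! → 1/30
sum: t=0:+1/1 = 1/1
3j²(1 1 2; 0 0 0) = Δ·Π!·Σ² = 2/15  (sign +1)
(m-triple is (0,0,0) — same symbol as above.)
combine: 4πI² = 45·2/15·2/15 = 4/5
take √, sign +1: I = 0.25231325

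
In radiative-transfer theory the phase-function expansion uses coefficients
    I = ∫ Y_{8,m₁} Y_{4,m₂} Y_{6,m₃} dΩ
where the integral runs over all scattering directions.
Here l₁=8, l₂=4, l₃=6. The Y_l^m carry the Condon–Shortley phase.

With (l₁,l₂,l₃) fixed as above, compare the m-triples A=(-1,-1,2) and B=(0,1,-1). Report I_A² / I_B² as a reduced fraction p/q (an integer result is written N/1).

841/180

l's match ⇒ only the (l;m) 3-j factors differ between A and B.
A: triangle coeff Δ(8,4,6) = 1/23279256; Σ_t [1,3]: t=1:−1/19353600 t=2:+1/1451520 t=3:−1/1244160 = -29/174182400; (3j)²=841/554268 [(8 4 6; -1 -1 2)], sign=-1
B: triangle coeff Δ(8,4,6) = 1/23279256; Σ_t [3,5]: t=3:−1/1036800 t=4:+1/829440 t=5:−1/7257600 = 1/9676800; (3j)²=15/46189 [(8 4 6; 0 1 -1)], sign=-1
I_A²/I_B² = (841/554268)/(15/46189) = 841/180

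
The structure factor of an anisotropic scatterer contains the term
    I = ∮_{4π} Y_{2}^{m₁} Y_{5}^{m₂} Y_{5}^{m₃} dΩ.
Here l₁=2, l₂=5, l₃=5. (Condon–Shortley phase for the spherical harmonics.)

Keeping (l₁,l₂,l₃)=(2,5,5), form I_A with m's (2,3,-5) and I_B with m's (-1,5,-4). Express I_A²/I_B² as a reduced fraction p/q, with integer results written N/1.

Same 2,5,5: normalisation and zero-m 3j drop out of the ratio.
A: Δ: 2! 2! 8! / 13! → 1/38610; sum: t=0:+1/161280 = 1/161280; 3j²(2 5 5; 2 3 -5) = Δ·Π!·Σ² = 1/143  (sign +1)
B: Δ: 2! 2! 8! / 13! → 1/38610; sum: t=2:+1/80640 = 1/80640; 3j²(2 5 5; -1 5 -4) = Δ·Π!·Σ² = 9/286  (sign -1)
I_A²/I_B² = (1/143)/(9/286) = 2/9

2/9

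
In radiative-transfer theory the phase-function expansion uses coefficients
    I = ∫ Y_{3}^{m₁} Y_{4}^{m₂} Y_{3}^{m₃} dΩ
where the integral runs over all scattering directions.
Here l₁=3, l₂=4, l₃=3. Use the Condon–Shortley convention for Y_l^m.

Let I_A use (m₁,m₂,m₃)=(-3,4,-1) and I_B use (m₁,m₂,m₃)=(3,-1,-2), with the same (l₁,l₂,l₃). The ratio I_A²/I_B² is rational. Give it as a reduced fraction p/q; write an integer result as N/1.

Same 3,4,3: normalisation and zero-m 3j drop out of the ratio.
A: Δ: 4! 2! 4! / 11! → 1/34650; sum: t=4:+1/1152 = 1/1152; 3j²(3 4 3; -3 4 -1) = Δ·Π!·Σ² = 1/33  (sign +1)
B: Δ: 4! 2! 4! / 11! → 1/34650; sum: t=0:+1/288 = 1/288; 3j²(3 4 3; 3 -1 -2) = Δ·Π!·Σ² = 5/231  (sign -1)
I_A²/I_B² = (1/33)/(5/231) = 7/5

7/5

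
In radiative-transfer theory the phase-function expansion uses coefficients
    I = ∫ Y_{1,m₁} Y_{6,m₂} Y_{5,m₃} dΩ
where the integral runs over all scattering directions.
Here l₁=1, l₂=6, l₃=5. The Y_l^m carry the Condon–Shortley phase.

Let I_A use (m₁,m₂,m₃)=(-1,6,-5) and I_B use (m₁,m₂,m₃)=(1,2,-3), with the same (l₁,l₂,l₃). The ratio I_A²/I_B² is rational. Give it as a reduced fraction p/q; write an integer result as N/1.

Shared (l₁,l₂,l₃)=(1,6,5): N and (l;000)² cancel in I_A²/I_B².
A: Δ = 2!·0!·10!/13! = 1/858; Racah Σ t=2..2: t=2:+1/7257600 = 1/7257600; ⇒ 3j(1 6 5; -1 6 -5)² = 1/13, sgn +1
B: Δ = 2!·0!·10!/13! = 1/858; Racah Σ t=0..0: t=0:+1/161280 = 1/161280; ⇒ 3j(1 6 5; 1 2 -3)² = 1/143, sgn +1
I_A²/I_B² = (1/13)/(1/143) = 11/1

11/1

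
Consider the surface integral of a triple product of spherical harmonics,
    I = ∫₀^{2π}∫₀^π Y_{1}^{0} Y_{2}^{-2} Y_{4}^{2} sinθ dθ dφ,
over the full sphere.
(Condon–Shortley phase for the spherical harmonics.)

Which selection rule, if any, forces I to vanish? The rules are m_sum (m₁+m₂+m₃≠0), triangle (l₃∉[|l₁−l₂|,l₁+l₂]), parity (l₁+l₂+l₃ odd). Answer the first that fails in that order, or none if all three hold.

triangle

m₁+m₂+m₃ = 0 − 2 + 2 = 0  ✓
triangle: |1−2|=1 ≤ l₃=4 ≤ 1+2=3  ✗
parity: l₁+l₂+l₃ = 7 is odd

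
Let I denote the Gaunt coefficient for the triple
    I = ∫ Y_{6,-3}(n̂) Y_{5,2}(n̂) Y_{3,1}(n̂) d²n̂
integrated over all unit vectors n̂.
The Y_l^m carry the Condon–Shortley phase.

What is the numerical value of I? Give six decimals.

-0.152880

Checks pass: Σm=0; 14 even; l₃=3∈[1,11].
(2·6+1)(2·5+1)(2·3+1) = 1001
Δ: 8! 4! 2! / 15! → 1/675675
sum: t=3:−1/8640 t=4:+1/2304 t=5:−1/8640 = 7/34560
3j²(6 5 3; 0 0 0) = Δ·Π!·Σ² = 7/429  (sign -1)
sum: t=5:−1/34560 t=6:+1/8640 t=7:−1/40320 = 1/16128
3j²(6 5 3; -3 2 1) = Δ·Π!·Σ² = 18/1001  (sign +1)
combine: 4πI² = 1001·7/429·18/1001 = 42/143
take √, sign -1: I = -0.15288036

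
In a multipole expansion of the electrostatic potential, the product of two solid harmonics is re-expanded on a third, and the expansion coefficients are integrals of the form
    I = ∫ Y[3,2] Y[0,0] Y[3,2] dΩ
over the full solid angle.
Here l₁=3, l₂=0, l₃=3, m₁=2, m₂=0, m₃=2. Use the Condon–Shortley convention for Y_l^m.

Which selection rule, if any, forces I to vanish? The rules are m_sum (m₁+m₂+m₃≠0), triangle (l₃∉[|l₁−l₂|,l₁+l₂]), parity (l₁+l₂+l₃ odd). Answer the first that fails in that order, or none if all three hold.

Σmᵢ = 4  ✗
l₃∈[|l₁−l₂|,l₁+l₂]=[3,3], have l₃=3
Σlᵢ = 6 ⇒ even

m_sum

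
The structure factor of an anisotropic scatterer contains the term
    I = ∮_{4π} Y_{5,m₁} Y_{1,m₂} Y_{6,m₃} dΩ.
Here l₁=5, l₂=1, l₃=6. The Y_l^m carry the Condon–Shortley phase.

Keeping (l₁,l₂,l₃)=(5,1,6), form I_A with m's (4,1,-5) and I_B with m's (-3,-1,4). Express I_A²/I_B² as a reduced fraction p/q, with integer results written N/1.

11/9

Same 5,1,6: normalisation and zero-m 3j drop out of the ratio.
A: Δ: 0! 10! 2! / 13! → 1/858; sum: t=0:+1/725760 = 1/725760; 3j²(5 1 6; 4 1 -5) = Δ·Π!·Σ² = 5/78  (sign -1)
B: Δ: 0! 10! 2! / 13! → 1/858; sum: t=0:+1/161280 = 1/161280; 3j²(5 1 6; -3 -1 4) = Δ·Π!·Σ² = 15/286  (sign +1)
I_A²/I_B² = (5/78)/(15/286) = 11/9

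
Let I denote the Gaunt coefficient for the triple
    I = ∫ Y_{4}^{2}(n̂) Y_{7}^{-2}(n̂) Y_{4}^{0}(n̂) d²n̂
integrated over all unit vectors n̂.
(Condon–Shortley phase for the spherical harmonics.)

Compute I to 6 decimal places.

Σlᵢ=15 odd — θ-integrand is odd under cosθ→−cosθ; I=0

0.000000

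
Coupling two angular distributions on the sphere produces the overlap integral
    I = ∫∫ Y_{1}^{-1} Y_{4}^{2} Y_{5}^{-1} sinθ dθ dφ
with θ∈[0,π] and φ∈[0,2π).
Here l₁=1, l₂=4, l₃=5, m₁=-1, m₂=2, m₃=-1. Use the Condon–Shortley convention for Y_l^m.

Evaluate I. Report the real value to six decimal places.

-0.120286

Rules hold: Σm=0, L=10 even, 3≤5≤5.
N = 3·9·11 = 297
Δ = 0!·2!·8!/11! = 1/495
Racah Σ t=0..0: t=0:+1/576 = 1/576
⇒ 3j(1 4 5; 0 0 0)² = 5/99, sgn -1
Racah Σ t=0..0: t=0:+1/2880 = 1/2880
⇒ 3j(1 4 5; -1 2 -1)² = 2/165, sgn +1
4πI² = N·(3j₀)²·(3jₘ)² = 2/11
I = -1·√(0.181818/4π) = -0.12028562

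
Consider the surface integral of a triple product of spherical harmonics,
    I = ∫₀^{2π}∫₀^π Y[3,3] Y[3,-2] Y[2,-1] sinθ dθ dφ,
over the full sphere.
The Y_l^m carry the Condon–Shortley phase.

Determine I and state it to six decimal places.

Checks pass: Σm=0; 8 even; l₃=2∈[0,6].
(2·3+1)(2·3+1)(2·2+1) = 245
Δ: 4! 2! 2! / 9! → 1/3780
sum: t=1:−1/24 t=2:+1/4 t=3:−1/24 = 1/6
3j²(3 3 2; 0 0 0) = Δ·Π!·Σ² = 4/105  (sign +1)
sum: t=0:+1/48 = 1/48
3j²(3 3 2; 3 -2 -1) = Δ·Π!·Σ² = 5/84  (sign -1)
combine: 4πI² = 245·4/105·5/84 = 5/9
take √, sign -1: I = -0.21026104

-0.210261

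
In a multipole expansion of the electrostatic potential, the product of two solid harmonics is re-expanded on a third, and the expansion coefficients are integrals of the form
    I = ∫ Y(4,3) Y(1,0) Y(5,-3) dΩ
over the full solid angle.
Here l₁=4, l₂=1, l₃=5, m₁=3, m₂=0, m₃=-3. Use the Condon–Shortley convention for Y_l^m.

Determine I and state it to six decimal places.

-0.196426

m-sum 0 ✓  L=10 even ✓  3≤5≤5 ✓
Π(2lᵢ+1) = 9×3×11 = 297
triangle coeff Δ(4,1,5) = 1/495
Σ_t [0,0]: t=0:+1/576 = 1/576
(3j)²=5/99 [(4 1 5; 0 0 0)], sign=-1
Σ_t [0,0]: t=0:+1/5040 = 1/5040
(3j)²=16/495 [(4 1 5; 3 0 -3)], sign=+1
⇒ 4πI² = 16/33
I = (-1)√(16/33/(4π)) = -0.19642560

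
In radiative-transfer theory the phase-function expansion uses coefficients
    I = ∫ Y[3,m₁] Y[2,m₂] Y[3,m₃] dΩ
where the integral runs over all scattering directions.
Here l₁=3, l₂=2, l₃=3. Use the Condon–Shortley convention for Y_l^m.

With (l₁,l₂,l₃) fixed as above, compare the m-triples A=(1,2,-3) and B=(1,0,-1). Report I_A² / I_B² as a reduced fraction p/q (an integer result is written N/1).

10/9

l's match ⇒ only the (l;m) 3-j factors differ between A and B.
A: triangle coeff Δ(3,2,3) = 1/3780; Σ_t [2,2]: t=2:+1/96 = 1/96; (3j)²=1/42 [(3 2 3; 1 2 -3)], sign=+1
B: triangle coeff Δ(3,2,3) = 1/3780; Σ_t [0,2]: t=0:+1/16 t=1:−1/6 t=2:+1/96 = -3/32; (3j)²=3/140 [(3 2 3; 1 0 -1)], sign=-1
I_A²/I_B² = (1/42)/(3/140) = 10/9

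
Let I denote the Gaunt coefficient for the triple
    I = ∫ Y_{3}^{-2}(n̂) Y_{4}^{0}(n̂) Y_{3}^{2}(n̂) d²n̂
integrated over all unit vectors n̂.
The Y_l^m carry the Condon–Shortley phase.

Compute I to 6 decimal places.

Checks pass: Σm=0; 10 even; l₃=3∈[1,7].
(2·3+1)(2·4+1)(2·3+1) = 441
Δ: 4! 2! 4! / 11! → 1/34650
sum: t=1:−1/72 t=2:+1/16 t=3:−1/72 = 5/144
3j²(3 4 3; 0 0 0) = Δ·Π!·Σ² = 2/77  (sign -1)
sum: t=3:−1/72 t=4:+1/576 = -7/576
3j²(3 4 3; -2 0 2) = Δ·Π!·Σ² = 7/198  (sign +1)
combine: 4πI² = 441·2/77·7/198 = 49/121
take √, sign -1: I = -0.17951487

-0.179515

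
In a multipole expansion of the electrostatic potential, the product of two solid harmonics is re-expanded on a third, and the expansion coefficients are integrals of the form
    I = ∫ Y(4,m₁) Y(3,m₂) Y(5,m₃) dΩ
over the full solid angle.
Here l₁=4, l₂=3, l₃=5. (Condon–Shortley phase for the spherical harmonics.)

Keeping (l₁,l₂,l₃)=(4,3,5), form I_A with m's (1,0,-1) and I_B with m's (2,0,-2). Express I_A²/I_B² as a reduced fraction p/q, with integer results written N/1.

361/14

l's match ⇒ only the (l;m) 3-j factors differ between A and B.
A: triangle coeff Δ(4,3,5) = 1/180180; Σ_t [0,2]: t=0:+1/432 t=1:−1/192 t=2:+1/1440 = -19/8640; (3j)²=361/30030 [(4 3 5; 1 0 -1)], sign=-1
B: triangle coeff Δ(4,3,5) = 1/180180; Σ_t [0,2]: t=0:+1/576 t=1:−1/480 t=2:+1/8640 = -1/4320; (3j)²=1/2145 [(4 3 5; 2 0 -2)], sign=+1
I_A²/I_B² = (361/30030)/(1/2145) = 361/14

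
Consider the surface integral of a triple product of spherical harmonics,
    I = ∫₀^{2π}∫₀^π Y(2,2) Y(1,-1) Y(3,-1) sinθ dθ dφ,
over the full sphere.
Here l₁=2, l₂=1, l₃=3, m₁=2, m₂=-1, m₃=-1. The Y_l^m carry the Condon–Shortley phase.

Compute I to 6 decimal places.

-0.082589

m-sum 0 ✓  L=6 even ✓  1≤3≤3 ✓
Π(2lᵢ+1) = 5×3×7 = 105
triangle coeff Δ(2,1,3) = 1/105
Σ_t [0,0]: t=0:+1/4 = 1/4
(3j)²=3/35 [(2 1 3; 0 0 0)], sign=-1
Σ_t [0,0]: t=0:+1/48 = 1/48
(3j)²=1/105 [(2 1 3; 2 -1 -1)], sign=+1
⇒ 4πI² = 3/35
I = (-1)√(3/35/(4π)) = -0.08258890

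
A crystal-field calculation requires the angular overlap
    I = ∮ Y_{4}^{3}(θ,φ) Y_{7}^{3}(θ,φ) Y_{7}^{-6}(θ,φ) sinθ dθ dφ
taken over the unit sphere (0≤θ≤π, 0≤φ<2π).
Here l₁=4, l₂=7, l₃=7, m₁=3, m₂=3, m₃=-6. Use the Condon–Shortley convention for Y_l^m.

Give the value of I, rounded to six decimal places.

-0.148484

m-sum 0 ✓  L=18 even ✓  3≤7≤11 ✓
Π(2lᵢ+1) = 9×15×15 = 2025
triangle coeff Δ(4,7,7) = 1/58198140
Σ_t [0,4]: t=0:+1/17418240 t=1:−1/622080 t=2:+1/230400 t=3:−1/622080 t=4:+1/17418240 = 1/806400
(3j)²=2268/230945 [(4 7 7; 0 0 0)], sign=-1
Σ_t [0,1]: t=0:+1/522547200 t=1:−1/52254720 = -1/58060800
(3j)²=9/646 [(4 7 7; 3 3 -6)], sign=+1
⇒ 4πI² = 4133430/14919047
I = (-1)√(4133430/14919047/(4π)) = -0.14848406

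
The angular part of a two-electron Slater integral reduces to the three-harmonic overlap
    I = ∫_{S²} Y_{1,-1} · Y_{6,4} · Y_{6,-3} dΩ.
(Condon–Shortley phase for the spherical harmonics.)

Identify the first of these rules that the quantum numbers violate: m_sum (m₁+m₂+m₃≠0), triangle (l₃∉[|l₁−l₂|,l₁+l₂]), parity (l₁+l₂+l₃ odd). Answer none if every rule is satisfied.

azimuthal sum: -1 + 4 − 3 = 0  ✓
5 ≤ 6 ≤ 7 (triangle on l)  ✓
L = 1 + 6 + 6 = 13 (odd)  ✗

parity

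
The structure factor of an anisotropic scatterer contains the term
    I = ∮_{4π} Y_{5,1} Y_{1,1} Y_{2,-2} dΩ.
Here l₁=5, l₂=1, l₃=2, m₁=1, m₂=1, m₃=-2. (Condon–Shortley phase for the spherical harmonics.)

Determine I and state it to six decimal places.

0.000000

|5−1|≤2≤5+1 violated ⇒ I = 0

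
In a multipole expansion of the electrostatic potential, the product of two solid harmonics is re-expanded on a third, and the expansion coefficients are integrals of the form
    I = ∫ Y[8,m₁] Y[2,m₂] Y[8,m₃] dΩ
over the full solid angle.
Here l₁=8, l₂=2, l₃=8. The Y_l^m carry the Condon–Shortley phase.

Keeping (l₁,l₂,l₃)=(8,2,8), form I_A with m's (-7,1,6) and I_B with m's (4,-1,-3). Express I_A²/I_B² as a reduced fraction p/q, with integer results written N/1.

l's match ⇒ only the (l;m) 3-j factors differ between A and B.
A: triangle coeff Δ(8,2,8) = 1/348840; Σ_t [1,2]: t=1:−1/174356582400 t=2:+1/12454041600 = 1/13412044800; (3j)²=169/7752 [(8 2 8; -7 1 6)], sign=+1
B: triangle coeff Δ(8,2,8) = 1/348840; Σ_t [0,1]: t=0:+1/174182400 t=1:−1/479001600 = 1/273715200; (3j)²=49/3876 [(8 2 8; 4 -1 -3)], sign=-1
I_A²/I_B² = (169/7752)/(49/3876) = 169/98

169/98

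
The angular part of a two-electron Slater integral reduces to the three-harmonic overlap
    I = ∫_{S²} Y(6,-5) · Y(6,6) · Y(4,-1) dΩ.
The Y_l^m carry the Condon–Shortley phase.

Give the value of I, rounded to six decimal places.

Rules hold: Σm=0, L=16 even, 0≤4≤12.
N = 13·13·9 = 1521
Δ = 8!·4!·4!/17! = 1/15315300
Racah Σ t=2..6: t=2:+1/829440 t=3:−1/25920 t=4:+1/9216 t=5:−1/25920 t=6:+1/829440 = 7/207360
⇒ 3j(6 6 4; 0 0 0)² = 28/2431, sgn +1
Racah Σ t=8..8: t=8:+1/5806080 = 1/5806080
⇒ 3j(6 6 4; -5 6 -1)² = 165/6188, sgn -1
4πI² = N·(3j₀)²·(3jₘ)² = 135/289
I = -1·√(0.467128/4π) = -0.19280266

-0.192803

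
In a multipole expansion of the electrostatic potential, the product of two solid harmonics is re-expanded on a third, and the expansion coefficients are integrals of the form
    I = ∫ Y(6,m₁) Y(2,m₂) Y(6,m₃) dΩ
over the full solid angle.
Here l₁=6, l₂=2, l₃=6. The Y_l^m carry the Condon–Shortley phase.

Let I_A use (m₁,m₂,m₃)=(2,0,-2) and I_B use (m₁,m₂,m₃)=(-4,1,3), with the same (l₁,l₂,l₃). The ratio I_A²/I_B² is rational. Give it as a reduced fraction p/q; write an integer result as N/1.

Shared (l₁,l₂,l₃)=(6,2,6): N and (l;000)² cancel in I_A²/I_B².
A: Δ = 2!·10!·2!/15! = 1/90090; Racah Σ t=0..2: t=0:+1/69120 t=1:−1/30240 t=2:+1/322560 = -1/64512; ⇒ 3j(6 2 6; 2 0 -2)² = 10/1001, sgn -1
B: Δ = 2!·10!·2!/15! = 1/90090; Racah Σ t=1..2: t=1:−1/725760 t=2:+1/161280 = 1/207360; ⇒ 3j(6 2 6; -4 1 3)² = 7/286, sgn -1
I_A²/I_B² = (10/1001)/(7/286) = 20/49

20/49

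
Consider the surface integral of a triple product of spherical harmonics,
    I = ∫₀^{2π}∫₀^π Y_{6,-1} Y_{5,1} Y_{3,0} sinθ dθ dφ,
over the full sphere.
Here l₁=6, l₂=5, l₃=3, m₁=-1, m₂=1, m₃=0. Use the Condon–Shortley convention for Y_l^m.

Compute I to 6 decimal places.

-0.123080

Rules hold: Σm=0, L=14 even, 1≤3≤11.
N = 13·11·7 = 1001
Δ = 8!·4!·2!/15! = 1/675675
Racah Σ t=3..5: t=3:−1/8640 t=4:+1/2304 t=5:−1/8640 = 7/34560
⇒ 3j(6 5 3; 0 0 0)² = 7/429, sgn -1
Racah Σ t=4..6: t=4:+1/6912 t=5:−1/2880 t=6:+1/17280 = -1/6912
⇒ 3j(6 5 3; -1 1 0)² = 5/429, sgn +1
4πI² = N·(3j₀)²·(3jₘ)² = 245/1287
I = -1·√(0.190365/4π) = -0.12308038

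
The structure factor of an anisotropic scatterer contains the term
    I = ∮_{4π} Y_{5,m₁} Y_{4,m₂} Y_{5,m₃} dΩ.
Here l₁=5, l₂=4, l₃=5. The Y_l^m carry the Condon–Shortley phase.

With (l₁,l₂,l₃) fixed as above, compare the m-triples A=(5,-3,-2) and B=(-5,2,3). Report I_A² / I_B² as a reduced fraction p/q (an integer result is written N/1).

Same 5,4,5: normalisation and zero-m 3j drop out of the ratio.
A: Δ: 4! 6! 4! / 15! → 1/3153150; sum: t=0:+1/103680 = 1/103680; 3j²(5 4 5; 5 -3 -2) = Δ·Π!·Σ² = 7/429  (sign -1)
B: Δ: 4! 6! 4! / 15! → 1/3153150; sum: t=4:+1/69120 = 1/69120; 3j²(5 4 5; -5 2 3) = Δ·Π!·Σ² = 4/143  (sign +1)
I_A²/I_B² = (7/429)/(4/143) = 7/12

7/12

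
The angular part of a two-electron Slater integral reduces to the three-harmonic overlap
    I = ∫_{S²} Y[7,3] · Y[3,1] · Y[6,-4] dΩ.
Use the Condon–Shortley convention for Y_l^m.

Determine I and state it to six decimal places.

m-sum 0 ✓  L=16 even ✓  4≤6≤10 ✓
Π(2lᵢ+1) = 15×7×13 = 1365
triangle coeff Δ(7,3,6) = 1/2042040
Σ_t [1,3]: t=1:−1/207360 t=2:+1/57600 t=3:−1/207360 = 1/129600
(3j)²=168/12155 [(7 3 6; 0 0 0)], sign=+1
Σ_t [2,4]: t=2:+1/645120 t=3:−1/2177280 t=4:+1/174182400 = 191/174182400
(3j)²=36481/2042040 [(7 3 6; 3 1 -4)], sign=+1
⇒ 4πI² = 766101/2272985
I = (+1)√(766101/2272985/(4π)) = 0.16377205

0.163772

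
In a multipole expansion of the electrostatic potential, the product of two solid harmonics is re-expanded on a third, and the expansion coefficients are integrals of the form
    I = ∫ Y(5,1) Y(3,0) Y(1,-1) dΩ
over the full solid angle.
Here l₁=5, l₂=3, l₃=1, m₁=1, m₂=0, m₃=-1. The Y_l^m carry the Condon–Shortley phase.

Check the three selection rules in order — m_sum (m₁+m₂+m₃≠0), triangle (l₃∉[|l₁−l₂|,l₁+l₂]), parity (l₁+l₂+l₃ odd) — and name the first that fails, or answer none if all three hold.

m₁+m₂+m₃ = 1 + 0 − 1 = 0  ✓
triangle: |5−3|=2 ≤ l₃=1 ≤ 5+3=8  ✗
parity: l₁+l₂+l₃ = 9 is odd

triangle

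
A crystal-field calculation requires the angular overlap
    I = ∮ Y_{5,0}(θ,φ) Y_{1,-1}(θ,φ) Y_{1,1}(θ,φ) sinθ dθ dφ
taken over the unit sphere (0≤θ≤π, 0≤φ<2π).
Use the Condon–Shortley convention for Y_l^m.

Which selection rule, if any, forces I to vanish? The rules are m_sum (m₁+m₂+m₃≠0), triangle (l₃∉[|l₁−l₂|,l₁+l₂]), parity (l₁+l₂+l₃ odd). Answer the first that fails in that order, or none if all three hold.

m₁+m₂+m₃ = 0 − 1 + 1 = 0  ✓
triangle: |5−1|=4 ≤ l₃=1 ≤ 5+1=6  ✗
parity: l₁+l₂+l₃ = 7 is odd

triangle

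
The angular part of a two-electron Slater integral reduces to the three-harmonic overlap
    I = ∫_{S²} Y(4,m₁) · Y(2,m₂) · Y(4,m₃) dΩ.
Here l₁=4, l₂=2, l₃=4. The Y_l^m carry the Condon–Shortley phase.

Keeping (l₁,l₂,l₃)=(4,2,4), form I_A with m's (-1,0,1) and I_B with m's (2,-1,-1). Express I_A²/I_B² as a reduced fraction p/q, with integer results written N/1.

Same 4,2,4: normalisation and zero-m 3j drop out of the ratio.
A: Δ: 2! 6! 2! / 11! → 1/13860; sum: t=0:+1/480 t=1:−1/48 t=2:+1/144 = -17/1440; 3j²(4 2 4; -1 0 1) = Δ·Π!·Σ² = 289/13860  (sign +1)
B: Δ: 2! 6! 2! / 11! → 1/13860; sum: t=0:+1/96 t=1:−1/240 = 1/160; 3j²(4 2 4; 2 -1 -1) = Δ·Π!·Σ² = 27/1540  (sign -1)
I_A²/I_B² = (289/13860)/(27/1540) = 289/243

289/243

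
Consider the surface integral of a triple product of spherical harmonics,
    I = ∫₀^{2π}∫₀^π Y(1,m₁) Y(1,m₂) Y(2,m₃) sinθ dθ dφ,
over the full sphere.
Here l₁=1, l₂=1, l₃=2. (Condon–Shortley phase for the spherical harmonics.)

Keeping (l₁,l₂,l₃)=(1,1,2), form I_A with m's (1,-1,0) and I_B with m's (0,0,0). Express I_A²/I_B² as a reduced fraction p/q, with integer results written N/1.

Same 1,1,2: normalisation and zero-m 3j drop out of the ratio.
A: Δ: 0! 2! 2! / 5! → 1/30; sum: t=0:+1/4 = 1/4; 3j²(1 1 2; 1 -1 0) = Δ·Π!·Σ² = 1/30  (sign +1)
B: Δ: 0! 2! 2! / 5! → 1/30; sum: t=0:+1/1 = 1/1; 3j²(1 1 2; 0 0 0) = Δ·Π!·Σ² = 2/15  (sign +1)
I_A²/I_B² = (1/30)/(2/15) = 1/4

1/4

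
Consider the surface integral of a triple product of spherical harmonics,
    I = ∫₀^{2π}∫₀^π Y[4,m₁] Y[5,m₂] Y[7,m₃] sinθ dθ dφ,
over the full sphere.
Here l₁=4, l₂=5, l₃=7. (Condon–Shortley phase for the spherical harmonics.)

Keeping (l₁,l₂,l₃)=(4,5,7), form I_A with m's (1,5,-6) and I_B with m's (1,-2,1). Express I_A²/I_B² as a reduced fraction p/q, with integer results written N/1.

Shared (l₁,l₂,l₃)=(4,5,7): N and (l;000)² cancel in I_A²/I_B².
A: Δ = 2!·6!·8!/17! = 1/6126120; Racah Σ t=2..2: t=2:+1/9676800 = 1/9676800; ⇒ 3j(4 5 7; 1 5 -6)² = 27/952, sgn -1
B: Δ = 2!·6!·8!/17! = 1/6126120; Racah Σ t=0..2: t=0:+1/51840 t=1:−1/69120 t=2:+1/1209600 = 41/7257600; ⇒ 3j(4 5 7; 1 -2 1)² = 1681/510510, sgn +1
I_A²/I_B² = (27/952)/(1681/510510) = 57915/6724

57915/6724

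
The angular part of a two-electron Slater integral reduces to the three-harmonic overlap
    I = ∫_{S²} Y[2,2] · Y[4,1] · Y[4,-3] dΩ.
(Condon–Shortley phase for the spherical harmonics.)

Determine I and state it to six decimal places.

m-sum 0 ✓  L=10 even ✓  2≤4≤6 ✓
Π(2lᵢ+1) = 5×9×9 = 405
triangle coeff Δ(2,4,4) = 1/13860
Σ_t [0,2]: t=0:+1/192 t=1:−1/36 t=2:+1/192 = -5/288
(3j)²=20/693 [(2 4 4; 0 0 0)], sign=-1
Σ_t [0,0]: t=0:+1/480 = 1/480
(3j)²=3/110 [(2 4 4; 2 1 -3)], sign=-1
⇒ 4πI² = 270/847
I = (+1)√(270/847/(4π)) = 0.15927046

0.159270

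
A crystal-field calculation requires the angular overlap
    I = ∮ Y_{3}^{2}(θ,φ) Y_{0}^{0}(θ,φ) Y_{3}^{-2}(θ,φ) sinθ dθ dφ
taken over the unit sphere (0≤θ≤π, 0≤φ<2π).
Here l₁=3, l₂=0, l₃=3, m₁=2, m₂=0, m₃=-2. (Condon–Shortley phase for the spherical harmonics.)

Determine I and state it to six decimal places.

0.282095

m-sum 0 ✓  L=6 even ✓  3≤3≤3 ✓
Π(2lᵢ+1) = 7×1×7 = 49
triangle coeff Δ(3,0,3) = 1/7
Σ_t [0,0]: t=0:+1/36 = 1/36
(3j)²=1/7 [(3 0 3; 0 0 0)], sign=-1
Σ_t [0,0]: t=0:+1/120 = 1/120
(3j)²=1/7 [(3 0 3; 2 0 -2)], sign=-1
⇒ 4πI² = 1/1
I = (+1)√(1/1/(4π)) = 0.28209479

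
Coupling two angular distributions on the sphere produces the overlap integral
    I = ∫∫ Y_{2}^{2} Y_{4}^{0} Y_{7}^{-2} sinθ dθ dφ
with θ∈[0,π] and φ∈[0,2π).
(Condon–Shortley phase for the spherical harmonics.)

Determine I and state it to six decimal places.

triangle: need 2≤l₃≤6, have 7; I=0

0.000000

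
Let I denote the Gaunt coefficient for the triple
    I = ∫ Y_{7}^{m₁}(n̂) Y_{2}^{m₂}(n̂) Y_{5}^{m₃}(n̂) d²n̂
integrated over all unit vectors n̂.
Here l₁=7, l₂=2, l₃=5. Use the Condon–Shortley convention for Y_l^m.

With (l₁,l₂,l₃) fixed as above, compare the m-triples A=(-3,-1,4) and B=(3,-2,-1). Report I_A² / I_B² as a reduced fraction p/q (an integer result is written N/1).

4/21

Shared (l₁,l₂,l₃)=(7,2,5): N and (l;000)² cancel in I_A²/I_B².
A: Δ = 4!·10!·0!/15! = 1/15015; Racah Σ t=1..1: t=1:−1/2177280 = -1/2177280; ⇒ 3j(7 2 5; -3 -1 4)² = 8/3003, sgn +1
B: Δ = 4!·10!·0!/15! = 1/15015; Racah Σ t=0..0: t=0:+1/414720 = 1/414720; ⇒ 3j(7 2 5; 3 -2 -1)² = 2/143, sgn +1
I_A²/I_B² = (8/3003)/(2/143) = 4/21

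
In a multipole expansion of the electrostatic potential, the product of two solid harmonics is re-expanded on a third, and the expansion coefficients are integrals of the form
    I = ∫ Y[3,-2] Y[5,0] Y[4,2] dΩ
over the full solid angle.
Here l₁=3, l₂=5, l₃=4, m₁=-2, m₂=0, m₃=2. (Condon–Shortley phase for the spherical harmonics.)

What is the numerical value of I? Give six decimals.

m-sum 0 ✓  L=12 even ✓  2≤4≤8 ✓
Π(2lᵢ+1) = 7×11×9 = 693
triangle coeff Δ(3,5,4) = 1/180180
Σ_t [1,3]: t=1:−1/576 t=2:+1/144 t=3:−1/576 = 1/288
(3j)²=20/1001 [(3 5 4; 0 0 0)], sign=+1
Σ_t [3,4]: t=3:−1/576 t=4:+1/2880 = -1/720
(3j)²=80/3003 [(3 5 4; -2 0 2)], sign=-1
⇒ 4πI² = 4800/13013
I = (-1)√(4800/13013/(4π)) = -0.17132746

-0.171327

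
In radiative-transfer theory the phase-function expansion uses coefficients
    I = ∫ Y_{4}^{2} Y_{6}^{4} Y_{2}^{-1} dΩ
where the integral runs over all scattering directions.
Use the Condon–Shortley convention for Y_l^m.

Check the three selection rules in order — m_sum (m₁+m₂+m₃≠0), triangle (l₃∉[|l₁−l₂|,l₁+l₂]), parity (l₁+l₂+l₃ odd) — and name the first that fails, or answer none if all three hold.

m₁+m₂+m₃ = 2 + 4 − 1 = 5  ✗
triangle: |4−6|=2 ≤ l₃=2 ≤ 4+6=10
parity: l₁+l₂+l₃ = 12 is even

m_sum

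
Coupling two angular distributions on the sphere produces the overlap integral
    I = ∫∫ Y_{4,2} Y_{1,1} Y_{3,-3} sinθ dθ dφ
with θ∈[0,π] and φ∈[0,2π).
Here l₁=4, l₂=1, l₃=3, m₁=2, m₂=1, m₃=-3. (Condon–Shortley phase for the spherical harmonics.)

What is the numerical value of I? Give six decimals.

m-sum 0 ✓  L=8 even ✓  3≤3≤5 ✓
Π(2lᵢ+1) = 9×3×7 = 189
triangle coeff Δ(4,1,3) = 1/252
Σ_t [1,1]: t=1:−1/36 = -1/36
(3j)²=4/63 [(4 1 3; 0 0 0)], sign=+1
Σ_t [2,2]: t=2:+1/1440 = 1/1440
(3j)²=1/252 [(4 1 3; 2 1 -3)], sign=+1
⇒ 4πI² = 1/21
I = (+1)√(1/21/(4π)) = 0.06155813

0.061558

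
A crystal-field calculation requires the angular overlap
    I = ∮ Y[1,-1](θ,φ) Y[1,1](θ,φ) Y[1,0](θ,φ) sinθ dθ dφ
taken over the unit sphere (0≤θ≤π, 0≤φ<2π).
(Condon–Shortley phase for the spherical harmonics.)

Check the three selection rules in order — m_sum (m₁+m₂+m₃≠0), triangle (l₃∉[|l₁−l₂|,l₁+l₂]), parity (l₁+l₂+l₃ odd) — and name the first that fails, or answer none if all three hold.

parity

Σmᵢ = 0  ✓
l₃∈[|l₁−l₂|,l₁+l₂]=[0,2], have l₃=1  ✓
Σlᵢ = 3 ⇒ odd  ✗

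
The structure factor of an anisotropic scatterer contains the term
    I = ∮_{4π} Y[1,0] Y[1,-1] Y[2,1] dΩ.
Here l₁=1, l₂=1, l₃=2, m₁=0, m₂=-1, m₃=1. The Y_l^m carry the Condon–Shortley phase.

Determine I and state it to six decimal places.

Rules hold: Σm=0, L=4 even, 0≤2≤2.
N = 3·3·5 = 45
Δ = 0!·2!·2!/5! = 1/30
Racah Σ t=0..0: t=0:+1/1 = 1/1
⇒ 3j(1 1 2; 0 0 0)² = 2/15, sgn +1
Racah Σ t=0..0: t=0:+1/2 = 1/2
⇒ 3j(1 1 2; 0 -1 1)² = 1/10, sgn -1
4πI² = N·(3j₀)²·(3jₘ)² = 3/5
I = -1·√(0.6/4π) = -0.21850969

-0.218510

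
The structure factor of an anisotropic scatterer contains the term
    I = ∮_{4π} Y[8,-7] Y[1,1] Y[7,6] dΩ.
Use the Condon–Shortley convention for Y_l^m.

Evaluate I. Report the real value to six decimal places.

m-sum 0 ✓  L=16 even ✓  7≤7≤9 ✓
Π(2lᵢ+1) = 17×3×15 = 765
triangle coeff Δ(8,1,7) = 1/2040
Σ_t [1,1]: t=1:−1/25401600 = -1/25401600
(3j)²=8/255 [(8 1 7; 0 0 0)], sign=+1
Σ_t [2,2]: t=2:+1/12454041600 = 1/12454041600
(3j)²=7/136 [(8 1 7; -7 1 6)], sign=-1
⇒ 4πI² = 21/17
I = (-1)√(21/17/(4π)) = -0.31353083

-0.313531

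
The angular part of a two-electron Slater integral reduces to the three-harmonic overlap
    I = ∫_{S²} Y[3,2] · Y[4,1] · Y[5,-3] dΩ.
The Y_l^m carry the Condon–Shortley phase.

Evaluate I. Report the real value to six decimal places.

-0.035836

m-sum 0 ✓  L=12 even ✓  1≤5≤7 ✓
Π(2lᵢ+1) = 7×9×11 = 693
triangle coeff Δ(3,4,5) = 1/180180
Σ_t [0,2]: t=0:+1/576 t=1:−1/144 t=2:+1/576 = -1/288
(3j)²=20/1001 [(3 4 5; 0 0 0)], sign=+1
Σ_t [0,1]: t=0:+1/1440 t=1:−1/1152 = -1/5760
(3j)²=1/858 [(3 4 5; 2 1 -3)], sign=-1
⇒ 4πI² = 30/1859
I = (-1)√(30/1859/(4π)) = -0.03583571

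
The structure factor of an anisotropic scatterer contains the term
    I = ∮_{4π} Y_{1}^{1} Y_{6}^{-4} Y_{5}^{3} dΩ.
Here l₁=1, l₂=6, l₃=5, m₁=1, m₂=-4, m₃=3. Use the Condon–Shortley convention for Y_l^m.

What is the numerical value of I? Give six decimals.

0.274090

Rules hold: Σm=0, L=12 even, 5≤5≤7.
N = 3·13·11 = 429
Δ = 2!·0!·10!/13! = 1/858
Racah Σ t=1..1: t=1:−1/14400 = -1/14400
⇒ 3j(1 6 5; 0 0 0)² = 6/143, sgn +1
Racah Σ t=0..0: t=0:+1/161280 = 1/161280
⇒ 3j(1 6 5; 1 -4 3)² = 15/286, sgn +1
4πI² = N·(3j₀)²·(3jₘ)² = 135/143
I = +1·√(0.944056/4π) = 0.27409047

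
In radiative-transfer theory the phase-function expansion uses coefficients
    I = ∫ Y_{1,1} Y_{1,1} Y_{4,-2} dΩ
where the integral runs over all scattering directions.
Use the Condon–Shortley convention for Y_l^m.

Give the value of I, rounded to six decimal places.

l₃=4 ∉ [0,2] — triangle fails ⇒ I = 0

0.000000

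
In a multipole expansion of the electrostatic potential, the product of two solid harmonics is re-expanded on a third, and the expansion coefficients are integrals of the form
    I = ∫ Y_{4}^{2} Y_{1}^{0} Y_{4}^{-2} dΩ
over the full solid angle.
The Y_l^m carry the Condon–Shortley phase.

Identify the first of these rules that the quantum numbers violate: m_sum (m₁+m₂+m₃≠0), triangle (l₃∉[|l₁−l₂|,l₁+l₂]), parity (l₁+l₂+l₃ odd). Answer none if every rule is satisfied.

parity

m₁+m₂+m₃ = 2 + 0 − 2 = 0  ✓
triangle: |4−1|=3 ≤ l₃=4 ≤ 4+1=5  ✓
parity: l₁+l₂+l₃ = 9 is odd  ✗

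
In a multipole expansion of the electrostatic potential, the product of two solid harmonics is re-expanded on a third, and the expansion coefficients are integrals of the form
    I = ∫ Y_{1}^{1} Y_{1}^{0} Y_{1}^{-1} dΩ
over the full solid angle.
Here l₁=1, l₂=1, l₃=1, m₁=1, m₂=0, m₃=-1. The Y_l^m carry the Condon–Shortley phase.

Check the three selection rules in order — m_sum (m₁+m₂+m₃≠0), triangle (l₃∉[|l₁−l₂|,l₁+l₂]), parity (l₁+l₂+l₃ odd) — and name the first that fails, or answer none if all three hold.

parity

Σmᵢ = 0  ✓
l₃∈[|l₁−l₂|,l₁+l₂]=[0,2], have l₃=1  ✓
Σlᵢ = 3 ⇒ odd  ✗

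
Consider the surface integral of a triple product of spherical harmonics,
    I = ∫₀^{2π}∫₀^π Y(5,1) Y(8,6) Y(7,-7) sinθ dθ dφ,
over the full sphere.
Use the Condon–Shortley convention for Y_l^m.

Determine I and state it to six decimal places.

0.179145

Rules hold: Σm=0, L=20 even, 3≤7≤13.
N = 11·17·15 = 2805
Δ = 6!·4!·10!/21! = 1/814773960
Racah Σ t=1..5: t=1:−1/87091200 t=2:+1/4976640 t=3:−1/2073600 t=4:+1/4976640 t=5:−1/87091200 = -1/9676800
⇒ 3j(5 8 7; 0 0 0)² = 360/46189, sgn +1
Racah Σ t=4..4: t=4:+1/4180377600 = 1/4180377600
⇒ 3j(5 8 7; 1 6 -7)² = 143/7752, sgn +1
4πI² = N·(3j₀)²·(3jₘ)² = 2475/6137
I = +1·√(0.403292/4π) = 0.17914497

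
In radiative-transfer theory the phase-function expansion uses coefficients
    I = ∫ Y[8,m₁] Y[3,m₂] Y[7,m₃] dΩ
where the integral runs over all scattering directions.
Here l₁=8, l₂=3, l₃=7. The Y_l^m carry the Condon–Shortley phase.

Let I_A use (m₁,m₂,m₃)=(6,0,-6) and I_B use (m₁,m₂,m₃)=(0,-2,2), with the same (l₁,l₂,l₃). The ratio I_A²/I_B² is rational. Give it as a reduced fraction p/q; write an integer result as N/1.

l's match ⇒ only the (l;m) 3-j factors differ between A and B.
A: triangle coeff Δ(8,3,7) = 1/5290740; Σ_t [1,2]: t=1:−1/479001600 t=2:+1/1916006400 = -1/638668800; (3j)²=117/6460 [(8 3 7; 6 0 -6)], sign=+1
B: triangle coeff Δ(8,3,7) = 1/5290740; Σ_t [0,1]: t=0:+1/23224320 t=1:−1/7257600 = -11/116121600; (3j)²=121/8398 [(8 3 7; 0 -2 2)], sign=+1
I_A²/I_B² = (117/6460)/(121/8398) = 1521/1210

1521/1210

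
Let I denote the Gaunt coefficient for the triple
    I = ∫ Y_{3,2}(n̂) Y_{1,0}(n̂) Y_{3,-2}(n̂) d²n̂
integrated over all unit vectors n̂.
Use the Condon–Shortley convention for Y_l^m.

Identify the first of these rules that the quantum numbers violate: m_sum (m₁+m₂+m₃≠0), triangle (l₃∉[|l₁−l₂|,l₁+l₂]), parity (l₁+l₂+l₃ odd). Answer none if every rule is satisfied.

Σmᵢ = 0  ✓
l₃∈[|l₁−l₂|,l₁+l₂]=[2,4], have l₃=3  ✓
Σlᵢ = 7 ⇒ odd  ✗

parity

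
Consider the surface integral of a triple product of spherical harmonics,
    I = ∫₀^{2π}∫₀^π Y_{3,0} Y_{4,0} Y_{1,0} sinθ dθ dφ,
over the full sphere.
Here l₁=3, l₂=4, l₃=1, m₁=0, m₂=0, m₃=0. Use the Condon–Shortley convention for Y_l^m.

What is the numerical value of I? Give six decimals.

0.246233

m-sum 0 ✓  L=8 even ✓  1≤1≤7 ✓
Π(2lᵢ+1) = 7×9×3 = 189
triangle coeff Δ(3,4,1) = 1/252
Σ_t [3,3]: t=3:−1/36 = -1/36
(3j)²=4/63 [(3 4 1; 0 0 0)], sign=+1
(m-triple is (0,0,0) — same symbol as above.)
⇒ 4πI² = 16/21
I = (+1)√(16/21/(4π)) = 0.24623252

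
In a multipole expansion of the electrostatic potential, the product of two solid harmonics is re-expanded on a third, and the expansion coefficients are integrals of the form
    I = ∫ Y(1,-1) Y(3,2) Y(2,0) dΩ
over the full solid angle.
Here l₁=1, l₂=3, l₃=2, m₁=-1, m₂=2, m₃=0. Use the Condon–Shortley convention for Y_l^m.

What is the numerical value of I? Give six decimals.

Σmᵢ = 1 ≠ 0, so the φ-integral vanishes; I = 0

0.000000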